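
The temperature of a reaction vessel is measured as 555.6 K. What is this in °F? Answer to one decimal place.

540.4°F

In Celsius: 555.6 - 273.15 = 282.4500°C.
In Fahrenheit: 282.4500 × 1.8 + 32 = 540.4°F.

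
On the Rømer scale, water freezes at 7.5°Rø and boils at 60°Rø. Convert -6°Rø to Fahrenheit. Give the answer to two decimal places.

-14.29°F

Linear interpolation between the fixed points: C = (-6 - 7.5) × 100 / (60 - 7.5) = -25.7143°C.
Then -25.7143 × 1.8 + 32 = -14.29°F.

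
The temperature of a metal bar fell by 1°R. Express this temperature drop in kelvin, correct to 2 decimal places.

0.56 K

For a temperature interval the offset drops out; only the factor 5/9 applies.
1 × 5/9 = 0.56.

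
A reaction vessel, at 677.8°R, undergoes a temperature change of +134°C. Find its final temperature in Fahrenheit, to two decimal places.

459.33°F

Initial temperature in Celsius: (677.8 - 491.67) × 5/9 = 103.4056°C.
Final Celsius temperature: 103.4056 + 134.0000 = 237.4056°C.
In Fahrenheit: 237.4056 × 1.8 + 32 = 459.33°F.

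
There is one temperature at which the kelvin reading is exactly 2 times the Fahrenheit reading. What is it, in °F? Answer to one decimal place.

176.8°F

Let F be the Fahrenheit reading. The kelvin reading is K = 5/9·F + 255.372.
Require K = 2·F: 5/9·F + 255.372 = 2·F.
(-13/9)·F = -255.372  ⇒  F = 176.8.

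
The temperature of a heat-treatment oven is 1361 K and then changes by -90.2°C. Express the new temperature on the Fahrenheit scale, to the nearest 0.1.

1827.8°F

Initial temperature in Celsius: 1361 - 273.15 = 1087.8500°C.
Final Celsius temperature: 1087.8500 - 90.2000 = 997.6500°C.
In Fahrenheit: 997.6500 × 1.8 + 32 = 1827.8°F.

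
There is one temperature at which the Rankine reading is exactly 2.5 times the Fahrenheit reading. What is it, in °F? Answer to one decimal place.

306.4°F

Let F be the Fahrenheit reading. The Rankine reading is R = 1·F + 459.67.
Require R = 2.5·F: 1·F + 459.67 = 2.5·F.
(-1.5)·F = -459.67  ⇒  F = 306.4.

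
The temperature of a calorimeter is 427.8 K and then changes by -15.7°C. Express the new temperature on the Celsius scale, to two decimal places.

138.95°C

Initial temperature in Celsius: 427.8 - 273.15 = 154.6500°C.
Final Celsius temperature: 154.6500 - 15.7000 = 138.9500°C.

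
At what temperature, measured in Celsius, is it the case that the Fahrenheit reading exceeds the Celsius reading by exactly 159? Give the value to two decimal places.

158.75°C

Let C be the Celsius reading. The Fahrenheit reading is F = 1.8·C + 32.
Require F - C = 159: (0.8)·C + 32 = 159.
C = (159 - 32) / (0.8) = 158.75.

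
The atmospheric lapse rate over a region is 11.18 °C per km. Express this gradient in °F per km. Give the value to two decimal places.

Since only a temperature interval is involved, the additive offset between the scales drops out.
A change of 1°C is a change of 1.8°F, so 11.18 × 1.8 = 20.12.

20.12 °F/km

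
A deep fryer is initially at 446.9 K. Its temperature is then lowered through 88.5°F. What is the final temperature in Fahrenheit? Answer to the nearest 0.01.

256.25°F

Initial temperature in Celsius: 446.9 - 273.15 = 173.7500°C.
The 88.5°F change is an interval, so only the factor 5/9 applies: -88.5 × 5/9 = -49.1667°C.
Final Celsius temperature: 173.7500 - 49.1667 = 124.5833°C.
In Fahrenheit: 124.5833 × 1.8 + 32 = 256.25°F.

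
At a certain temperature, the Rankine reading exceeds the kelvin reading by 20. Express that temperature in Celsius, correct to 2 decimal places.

-248.15°C

Let x be the Rankine reading; then the kelvin reading is 5/9·x.
(5/9·x) - x = -20  ⇒  (-4/9)·x = -20  ⇒  x = 45.0000°R.
In Celsius: (45 - 491.67) × 5/9 = -248.15°C.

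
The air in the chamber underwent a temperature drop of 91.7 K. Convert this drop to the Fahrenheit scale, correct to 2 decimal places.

An interval of 1 K corresponds to 1.8°F.
91.7 × 1.8 = 165.06.

165.06°F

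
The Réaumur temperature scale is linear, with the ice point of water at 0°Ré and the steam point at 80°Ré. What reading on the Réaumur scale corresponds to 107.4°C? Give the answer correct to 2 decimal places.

85.92°Ré

Linearly onto the Réaumur scale: 0 + (107.4000 / 100) × (80 - 0) = 85.92°Ré.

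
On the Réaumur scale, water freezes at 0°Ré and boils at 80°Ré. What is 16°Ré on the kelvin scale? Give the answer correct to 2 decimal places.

293.15 K

Linear interpolation between the fixed points: C = (16 - 0) × 100 / (80 - 0) = 20.0000°C.
Then 20.0000 + 273.15 = 293.15 K.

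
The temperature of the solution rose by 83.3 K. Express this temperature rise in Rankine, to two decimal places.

149.94°R

Only the scale ratio 1.8 matters for a change in temperature.
83.3 × 1.8 = 149.94.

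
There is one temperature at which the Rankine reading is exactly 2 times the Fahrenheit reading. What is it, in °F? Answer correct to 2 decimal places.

Let F be the Fahrenheit reading. The Rankine reading is R = 1·F + 459.67.
Require R = 2·F: 1·F + 459.67 = 2·F.
(-1)·F = -459.67  ⇒  F = 459.67.

459.67°F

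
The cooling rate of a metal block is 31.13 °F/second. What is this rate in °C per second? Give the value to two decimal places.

17.29 °C/second

The quantity depends on a temperature interval, so only the ratio of degree sizes applies; the offset between the scales is irrelevant.
A change of 1°F is a change of 5/9°C, so 31.13 × 5/9 = 17.29.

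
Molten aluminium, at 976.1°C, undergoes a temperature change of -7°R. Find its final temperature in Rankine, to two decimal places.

The 7°R change is an interval, so only the factor 5/9 applies: -7 × 5/9 = -3.8889°C.
Final Celsius temperature: 976.1000 - 3.8889 = 972.2111°C.
In Rankine: 972.2111 × 1.8 + 491.67 = 2241.65°R.

2241.65°R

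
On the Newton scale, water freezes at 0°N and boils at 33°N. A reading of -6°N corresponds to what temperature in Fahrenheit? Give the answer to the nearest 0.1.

-0.7°F

Linear interpolation between the fixed points: C = (-6 - 0) × 100 / (33 - 0) = -18.1818°C.
Then -18.1818 × 1.8 + 32 = -0.7°F.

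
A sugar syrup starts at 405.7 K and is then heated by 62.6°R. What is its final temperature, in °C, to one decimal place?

Initial temperature in Celsius: 405.7 - 273.15 = 132.5500°C.
The 62.6°R change is an interval, so only the factor 5/9 applies: +62.6 × 5/9 = +34.7778°C.
Final Celsius temperature: 132.5500 + 34.7778 = 167.3278°C.

167.3°C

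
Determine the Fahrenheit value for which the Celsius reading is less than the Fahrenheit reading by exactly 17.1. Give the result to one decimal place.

Let F be the Fahrenheit reading. The Celsius reading is C = 5/9·F - 17.7778.
Require C - F = -17.1: (-4/9)·F - 17.7778 = -17.1.
F = (-17.1 + 17.7778) / (-4/9) = -1.5.

-1.5°F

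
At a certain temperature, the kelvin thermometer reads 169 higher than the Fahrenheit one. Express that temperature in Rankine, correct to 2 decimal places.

654.01°R

Let x be the Fahrenheit reading; then the kelvin reading is 5/9·x + 255.372.
(5/9·x + 255.372) - x = 169  ⇒  (-4/9)·x = -86.3722  ⇒  x = 194.3375°F.
In Celsius: (194.3375 - 32) × 5/9 = 90.1875°C.
In Rankine: 90.1875 × 1.8 + 491.67 = 654.01°R.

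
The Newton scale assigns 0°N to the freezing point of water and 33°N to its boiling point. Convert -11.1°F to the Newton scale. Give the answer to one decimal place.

-7.9°N

First in Celsius: (-11.1 - 32) × 5/9 = -23.9444°C.
Linearly onto the Newton scale: 0 + (-23.9444 / 100) × (33 - 0) = -7.9°N.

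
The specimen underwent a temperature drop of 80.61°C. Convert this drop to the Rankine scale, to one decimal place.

145.1°R

Only the scale ratio 1.8 matters for a change in temperature.
80.61 × 1.8 = 145.1.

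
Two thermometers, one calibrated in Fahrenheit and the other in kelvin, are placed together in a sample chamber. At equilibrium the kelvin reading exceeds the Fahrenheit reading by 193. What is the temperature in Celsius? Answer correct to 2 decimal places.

60.19°C

Let x be the Fahrenheit reading; then the kelvin reading is 5/9·x + 255.372.
(5/9·x + 255.372) - x = 193  ⇒  (-4/9)·x = -62.3722  ⇒  x = 140.3375°F.
In Celsius: (140.3375 - 32) × 5/9 = 60.19°C.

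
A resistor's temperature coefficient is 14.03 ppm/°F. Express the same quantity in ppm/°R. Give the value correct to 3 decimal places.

14.030 ppm/°R

The quantity depends on a temperature interval, so only the ratio of degree sizes applies; the offset between the scales is irrelevant.
A change of 1°R is a change of 1°F, so per °R the value is 14.03 × 1 = 14.030.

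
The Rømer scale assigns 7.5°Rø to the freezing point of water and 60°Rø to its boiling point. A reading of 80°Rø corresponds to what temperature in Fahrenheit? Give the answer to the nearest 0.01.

Linear interpolation between the fixed points: C = (80 - 7.5) × 100 / (60 - 7.5) = 138.0952°C.
Then 138.0952 × 1.8 + 32 = 280.57°F.

280.57°F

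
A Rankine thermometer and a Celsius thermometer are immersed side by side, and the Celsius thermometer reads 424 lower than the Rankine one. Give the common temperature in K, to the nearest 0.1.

Let x be the Rankine reading; then the Celsius reading is 5/9·x - 273.15.
(5/9·x - 273.15) - x = -424  ⇒  (-4/9)·x = -150.85  ⇒  x = 339.4125°R.
In Celsius: (339.4125 - 491.67) × 5/9 = -84.5875°C.
In kelvin: -84.5875 + 273.15 = 188.6 K.

188.6 K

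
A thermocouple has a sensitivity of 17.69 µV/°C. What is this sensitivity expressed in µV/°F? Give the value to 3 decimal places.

9.828 µV/°F

Since only a temperature interval is involved, the additive offset between the scales drops out.
A change of 1°F is a change of 5/9°C, so per °F the value is 17.69 × 5/9 = 9.828.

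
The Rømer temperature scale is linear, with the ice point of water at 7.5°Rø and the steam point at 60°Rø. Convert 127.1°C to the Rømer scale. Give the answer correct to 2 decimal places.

Linearly onto the Rømer scale: 7.5 + (127.1000 / 100) × (60 - 7.5) = 74.23°Rø.

74.23°Rø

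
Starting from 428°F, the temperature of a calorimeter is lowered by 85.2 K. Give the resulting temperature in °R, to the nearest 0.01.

734.31°R

Initial temperature in Celsius: (428 - 32) × 5/9 = 220.0000°C.
The 85.2 K change is an interval; Kelvin and Celsius degrees are the same size, so ΔC = -85.2°C.
Final Celsius temperature: 220.0000 - 85.2000 = 134.8000°C.
In Rankine: 134.8000 × 1.8 + 491.67 = 734.31°R.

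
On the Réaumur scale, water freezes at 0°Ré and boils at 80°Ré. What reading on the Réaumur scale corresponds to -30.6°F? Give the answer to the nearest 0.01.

First in Celsius: (-30.6 - 32) × 5/9 = -34.7778°C.
Linearly onto the Réaumur scale: 0 + (-34.7778 / 100) × (80 - 0) = -27.82°Ré.

-27.82°Ré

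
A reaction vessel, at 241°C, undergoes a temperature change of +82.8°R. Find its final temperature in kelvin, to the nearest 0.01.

The 82.8°R change is an interval, so only the factor 5/9 applies: +82.8 × 5/9 = +46.0000°C.
Final Celsius temperature: 241.0000 + 46.0000 = 287.0000°C.
In kelvin: 287.0000 + 273.15 = 560.15 K.

560.15 K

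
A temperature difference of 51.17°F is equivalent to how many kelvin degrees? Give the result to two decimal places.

28.43 K

Only the scale ratio 5/9 matters for a change in temperature.
51.17 × 5/9 = 28.43.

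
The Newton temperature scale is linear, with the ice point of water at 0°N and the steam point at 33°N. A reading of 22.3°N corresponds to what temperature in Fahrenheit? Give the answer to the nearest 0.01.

153.64°F

Linear interpolation between the fixed points: C = (22.3 - 0) × 100 / (33 - 0) = 67.5758°C.
Then 67.5758 × 1.8 + 32 = 153.64°F.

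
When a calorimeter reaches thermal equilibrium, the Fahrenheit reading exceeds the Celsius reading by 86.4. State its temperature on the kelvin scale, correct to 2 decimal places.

Let x be the Celsius reading; then the Fahrenheit reading is 1.8·x + 32.
(1.8·x + 32) - x = 86.4  ⇒  (0.8)·x = 54.4  ⇒  x = 68.0000°C.
In kelvin: 68.0000 + 273.15 = 341.15 K.

341.15 K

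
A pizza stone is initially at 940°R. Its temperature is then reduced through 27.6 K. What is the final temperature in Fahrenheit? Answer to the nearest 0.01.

430.65°F

Initial temperature in Celsius: (940 - 491.67) × 5/9 = 249.0722°C.
The 27.6 K change is an interval; Kelvin and Celsius degrees are the same size, so ΔC = -27.6°C.
Final Celsius temperature: 249.0722 - 27.6000 = 221.4722°C.
In Fahrenheit: 221.4722 × 1.8 + 32 = 430.65°F.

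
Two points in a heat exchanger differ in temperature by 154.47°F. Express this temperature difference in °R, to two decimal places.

154.47°R

Fahrenheit and Rankine degrees are the same size, so the interval is unchanged: 154.47.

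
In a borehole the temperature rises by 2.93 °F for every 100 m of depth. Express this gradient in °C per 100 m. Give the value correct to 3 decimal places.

Since only a temperature interval is involved, the additive offset between the scales drops out.
A change of 1°F is a change of 5/9°C, so 2.93 × 5/9 = 1.628.

1.628 °C/100 m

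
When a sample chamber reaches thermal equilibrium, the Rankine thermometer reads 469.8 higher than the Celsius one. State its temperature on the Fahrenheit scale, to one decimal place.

Let x be the Celsius reading; then the Rankine reading is 1.8·x + 491.67.
(1.8·x + 491.67) - x = 469.8  ⇒  (0.8)·x = -21.87  ⇒  x = -27.3375°C.
In Fahrenheit: -27.3375 × 1.8 + 32 = -17.2°F.

-17.2°F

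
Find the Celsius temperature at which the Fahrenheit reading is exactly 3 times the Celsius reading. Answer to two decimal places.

26.67°C

Let C be the Celsius reading. The Fahrenheit reading is F = 1.8·C + 32.
Require F = 3·C: 1.8·C + 32 = 3·C.
(-1.2)·C = -32  ⇒  C = 26.67.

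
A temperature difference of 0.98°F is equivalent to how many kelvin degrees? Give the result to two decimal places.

Only the scale ratio 5/9 matters for a change in temperature.
0.98 × 5/9 = 0.54.

0.54 K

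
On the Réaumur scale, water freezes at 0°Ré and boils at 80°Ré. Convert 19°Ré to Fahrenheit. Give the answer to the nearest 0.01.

74.75°F

Linear interpolation between the fixed points: C = (19 - 0) × 100 / (80 - 0) = 23.7500°C.
Then 23.7500 × 1.8 + 32 = 74.75°F.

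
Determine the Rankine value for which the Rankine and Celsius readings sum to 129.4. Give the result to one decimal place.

258.8°R

Let R be the Rankine reading. The Celsius reading is C = 5/9·R - 273.15.
Require R + C = 129.4: (14/9)·R - 273.15 = 129.4.
R = (129.4 + 273.15) / (14/9) = 258.8.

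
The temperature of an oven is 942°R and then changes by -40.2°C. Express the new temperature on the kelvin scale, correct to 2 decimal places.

483.13 K

Initial temperature in Celsius: (942 - 491.67) × 5/9 = 250.1833°C.
Final Celsius temperature: 250.1833 - 40.2000 = 209.9833°C.
In kelvin: 209.9833 + 273.15 = 483.13 K.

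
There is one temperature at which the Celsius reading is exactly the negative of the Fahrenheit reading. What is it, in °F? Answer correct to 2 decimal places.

Let F be the Fahrenheit reading. The Celsius reading is C = 5/9·F - 17.7778.
Require C = -1·F: 5/9·F - 17.7778 = -1·F.
(14/9)·F = 17.7778  ⇒  F = 11.43.

11.43°F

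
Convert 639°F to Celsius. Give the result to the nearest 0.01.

337.22°C

In Celsius: (639 - 32) × 5/9 = 337.2222°C.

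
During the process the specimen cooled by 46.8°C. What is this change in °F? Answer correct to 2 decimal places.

Only the scale ratio 1.8 matters for a change in temperature.
46.8 × 1.8 = 84.24.

84.24°F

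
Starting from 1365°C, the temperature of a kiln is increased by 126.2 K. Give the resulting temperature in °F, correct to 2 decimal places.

The 126.2 K change is an interval; Kelvin and Celsius degrees are the same size, so ΔC = +126.2°C.
Final Celsius temperature: 1365.0000 + 126.2000 = 1491.2000°C.
In Fahrenheit: 1491.2000 × 1.8 + 32 = 2716.16°F.

2716.16°F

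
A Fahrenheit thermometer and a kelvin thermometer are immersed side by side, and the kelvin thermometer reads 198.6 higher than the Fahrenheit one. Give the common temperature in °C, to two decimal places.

53.19°C

Let x be the Fahrenheit reading; then the kelvin reading is 5/9·x + 255.372.
(5/9·x + 255.372) - x = 198.6  ⇒  (-4/9)·x = -56.7722  ⇒  x = 127.7375°F.
In Celsius: (127.7375 - 32) × 5/9 = 53.19°C.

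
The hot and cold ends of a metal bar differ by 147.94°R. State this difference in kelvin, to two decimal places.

82.19 K

For a temperature interval the offset drops out; only the factor 5/9 applies.
147.94 × 5/9 = 82.19.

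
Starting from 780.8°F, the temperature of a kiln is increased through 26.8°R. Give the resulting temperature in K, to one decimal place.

704.0 K

Initial temperature in Celsius: (780.8 - 32) × 5/9 = 416.0000°C.
The 26.8°R change is an interval, so only the factor 5/9 applies: +26.8 × 5/9 = +14.8889°C.
Final Celsius temperature: 416.0000 + 14.8889 = 430.8889°C.
In kelvin: 430.8889 + 273.15 = 704.0 K.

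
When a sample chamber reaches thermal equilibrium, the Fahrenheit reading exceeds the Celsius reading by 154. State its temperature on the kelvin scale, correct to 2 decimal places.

Let x be the Fahrenheit reading; then the Celsius reading is 5/9·x - 17.7778.
(5/9·x - 17.7778) - x = -154  ⇒  (-4/9)·x = -136.222  ⇒  x = 306.5000°F.
In Celsius: (306.5 - 32) × 5/9 = 152.5000°C.
In kelvin: 152.5000 + 273.15 = 425.65 K.

425.65 K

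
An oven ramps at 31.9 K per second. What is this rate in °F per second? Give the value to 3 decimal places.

57.420 °F/second

Since only a temperature interval is involved, the additive offset between the scales drops out.
A change of 1 K is a change of 1.8°F, so 31.9 × 1.8 = 57.420.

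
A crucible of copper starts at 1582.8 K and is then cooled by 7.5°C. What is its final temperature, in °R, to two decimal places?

Initial temperature in Celsius: 1582.8 - 273.15 = 1309.6500°C.
Final Celsius temperature: 1309.6500 - 7.5000 = 1302.1500°C.
In Rankine: 1302.1500 × 1.8 + 491.67 = 2835.54°R.

2835.54°R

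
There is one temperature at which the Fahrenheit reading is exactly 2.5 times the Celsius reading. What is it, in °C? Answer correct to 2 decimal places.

Let C be the Celsius reading. The Fahrenheit reading is F = 1.8·C + 32.
Require F = 2.5·C: 1.8·C + 32 = 2.5·C.
(-0.7)·C = -32  ⇒  C = 45.71.

45.71°C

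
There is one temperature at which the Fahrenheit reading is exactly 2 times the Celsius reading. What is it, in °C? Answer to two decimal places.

Let C be the Celsius reading. The Fahrenheit reading is F = 1.8·C + 32.
Require F = 2·C: 1.8·C + 32 = 2·C.
(-0.2)·C = -32  ⇒  C = 160.00.

160.00°C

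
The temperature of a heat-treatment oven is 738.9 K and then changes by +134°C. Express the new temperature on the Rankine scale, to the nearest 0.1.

1571.2°R

Initial temperature in Celsius: 738.9 - 273.15 = 465.7500°C.
Final Celsius temperature: 465.7500 + 134.0000 = 599.7500°C.
In Rankine: 599.7500 × 1.8 + 491.67 = 1571.2°R.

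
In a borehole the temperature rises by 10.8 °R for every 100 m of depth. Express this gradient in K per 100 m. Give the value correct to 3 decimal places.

6.000 K/100 m

The quantity depends on a temperature interval, so only the ratio of degree sizes applies; the offset between the scales is irrelevant.
A change of 1°R is a change of 5/9 K, so 10.8 × 5/9 = 6.000.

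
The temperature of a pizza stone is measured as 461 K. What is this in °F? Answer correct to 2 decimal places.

370.13°F

In Celsius: 461 - 273.15 = 187.8500°C.
In Fahrenheit: 187.8500 × 1.8 + 32 = 370.13°F.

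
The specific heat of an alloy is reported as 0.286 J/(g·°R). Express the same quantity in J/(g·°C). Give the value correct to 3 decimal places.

0.515 J/(g·°C)

Since only a temperature interval is involved, the additive offset between the scales drops out.
A change of 1°C is a change of 1.8°R, so per °C the value is 0.286 × 1.8 = 0.515.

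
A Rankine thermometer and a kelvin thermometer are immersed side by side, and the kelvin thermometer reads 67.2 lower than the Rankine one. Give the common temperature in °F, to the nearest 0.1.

Let x be the Rankine reading; then the kelvin reading is 5/9·x.
(5/9·x) - x = -67.2  ⇒  (-4/9)·x = -67.2  ⇒  x = 151.2000°R.
In Celsius: (151.2 - 491.67) × 5/9 = -189.1500°C.
In Fahrenheit: -189.1500 × 1.8 + 32 = -308.5°F.

-308.5°F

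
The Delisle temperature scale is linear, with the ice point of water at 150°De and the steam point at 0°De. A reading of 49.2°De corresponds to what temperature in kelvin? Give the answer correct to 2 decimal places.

Linear interpolation between the fixed points: C = (49.2 - 150) × 100 / (0 - 150) = 67.2000°C.
Then 67.2000 + 273.15 = 340.35 K.

340.35 K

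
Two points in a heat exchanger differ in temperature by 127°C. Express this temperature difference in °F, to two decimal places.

228.60°F

An interval of 1°C corresponds to 1.8°F.
127 × 1.8 = 228.60.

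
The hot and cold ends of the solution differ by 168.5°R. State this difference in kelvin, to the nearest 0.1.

For a temperature interval the offset drops out; only the factor 5/9 applies.
168.5 × 5/9 = 93.6.

93.6 K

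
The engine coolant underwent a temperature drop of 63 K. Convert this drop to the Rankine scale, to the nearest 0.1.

Only the scale ratio 1.8 matters for a change in temperature.
63 × 1.8 = 113.4.

113.4°R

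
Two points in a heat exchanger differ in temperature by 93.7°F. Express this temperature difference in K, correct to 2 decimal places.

For a temperature interval the offset drops out; only the factor 5/9 applies.
93.7 × 5/9 = 52.06.

52.06 K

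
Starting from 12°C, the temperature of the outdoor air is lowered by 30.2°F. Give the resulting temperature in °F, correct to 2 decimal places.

23.40°F

The 30.2°F change is an interval, so only the factor 5/9 applies: -30.2 × 5/9 = -16.7778°C.
Final Celsius temperature: 12.0000 - 16.7778 = -4.7778°C.
In Fahrenheit: -4.7778 × 1.8 + 32 = 23.40°F.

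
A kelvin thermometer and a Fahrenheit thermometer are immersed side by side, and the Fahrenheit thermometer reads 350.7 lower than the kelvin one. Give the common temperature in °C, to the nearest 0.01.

-136.94°C

Let x be the kelvin reading; then the Fahrenheit reading is 1.8·x - 459.67.
(1.8·x - 459.67) - x = -350.7  ⇒  (0.8)·x = 108.97  ⇒  x = 136.2125 K.
In Celsius: 136.2125 - 273.15 = -136.94°C.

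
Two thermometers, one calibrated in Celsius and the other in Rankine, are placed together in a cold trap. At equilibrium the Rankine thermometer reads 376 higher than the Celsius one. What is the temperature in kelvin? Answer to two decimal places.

128.56 K

Let x be the Celsius reading; then the Rankine reading is 1.8·x + 491.67.
(1.8·x + 491.67) - x = 376  ⇒  (0.8)·x = -115.67  ⇒  x = -144.5875°C.
In kelvin: -144.5875 + 273.15 = 128.56 K.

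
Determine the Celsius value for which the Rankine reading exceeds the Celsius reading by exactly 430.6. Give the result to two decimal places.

Let C be the Celsius reading. The Rankine reading is R = 1.8·C + 491.67.
Require R - C = 430.6: (0.8)·C + 491.67 = 430.6.
C = (430.6 - 491.67) / (0.8) = -76.34.

-76.34°C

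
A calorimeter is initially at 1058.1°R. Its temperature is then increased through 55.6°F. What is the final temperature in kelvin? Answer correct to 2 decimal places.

Initial temperature in Celsius: (1058.1 - 491.67) × 5/9 = 314.6833°C.
The 55.6°F change is an interval, so only the factor 5/9 applies: +55.6 × 5/9 = +30.8889°C.
Final Celsius temperature: 314.6833 + 30.8889 = 345.5722°C.
In kelvin: 345.5722 + 273.15 = 618.72 K.

618.72 K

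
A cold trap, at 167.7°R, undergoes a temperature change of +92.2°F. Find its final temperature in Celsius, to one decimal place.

-128.8°C

Initial temperature in Celsius: (167.7 - 491.67) × 5/9 = -179.9833°C.
The 92.2°F change is an interval, so only the factor 5/9 applies: +92.2 × 5/9 = +51.2222°C.
Final Celsius temperature: -179.9833 + 51.2222 = -128.7611°C.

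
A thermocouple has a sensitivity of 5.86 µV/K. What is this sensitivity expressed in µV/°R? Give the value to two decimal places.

The quantity depends on a temperature interval, so only the ratio of degree sizes applies; the offset between the scales is irrelevant.
A change of 1°R is a change of 5/9 K, so per °R the value is 5.86 × 5/9 = 3.26.

3.26 µV/°R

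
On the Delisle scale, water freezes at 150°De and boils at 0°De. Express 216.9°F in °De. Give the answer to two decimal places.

First in Celsius: (216.9 - 32) × 5/9 = 102.7222°C.
Linearly onto the Delisle scale: 150 + (102.7222 / 100) × (0 - 150) = -4.08°De.

-4.08°De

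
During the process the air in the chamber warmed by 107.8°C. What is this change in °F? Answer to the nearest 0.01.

Only the scale ratio 1.8 matters for a change in temperature.
107.8 × 1.8 = 194.04.

194.04°F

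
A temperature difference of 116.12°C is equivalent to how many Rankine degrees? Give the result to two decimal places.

Only the scale ratio 1.8 matters for a change in temperature.
116.12 × 1.8 = 209.02.

209.02°R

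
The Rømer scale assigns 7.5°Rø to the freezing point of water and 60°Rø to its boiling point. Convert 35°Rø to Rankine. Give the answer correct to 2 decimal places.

Linear interpolation between the fixed points: C = (35 - 7.5) × 100 / (60 - 7.5) = 52.3810°C.
Then 52.3810 × 1.8 + 491.67 = 585.96°R.

585.96°R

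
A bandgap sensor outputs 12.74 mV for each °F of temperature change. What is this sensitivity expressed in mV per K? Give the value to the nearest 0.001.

The quantity depends on a temperature interval, so only the ratio of degree sizes applies; the offset between the scales is irrelevant.
A change of 1 K is a change of 1.8°F, so per K the value is 12.74 × 1.8 = 22.932.

22.932 mV per K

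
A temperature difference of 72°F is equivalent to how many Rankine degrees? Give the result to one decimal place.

Fahrenheit and Rankine degrees are the same size, so the interval is unchanged: 72.0.

72.0°R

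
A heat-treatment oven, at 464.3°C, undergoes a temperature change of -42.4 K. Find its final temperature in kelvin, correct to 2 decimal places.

The 42.4 K change is an interval; Kelvin and Celsius degrees are the same size, so ΔC = -42.4°C.
Final Celsius temperature: 464.3000 - 42.4000 = 421.9000°C.
In kelvin: 421.9000 + 273.15 = 695.05 K.

695.05 K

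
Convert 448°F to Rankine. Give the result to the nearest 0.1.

In Celsius: (448 - 32) × 5/9 = 231.1111°C.
In Rankine: 231.1111 × 1.8 + 491.67 = 907.7°R.

907.7°R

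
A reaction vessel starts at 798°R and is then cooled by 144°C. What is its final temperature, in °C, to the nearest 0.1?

Initial temperature in Celsius: (798 - 491.67) × 5/9 = 170.1833°C.
Final Celsius temperature: 170.1833 - 144.0000 = 26.1833°C.

26.2°C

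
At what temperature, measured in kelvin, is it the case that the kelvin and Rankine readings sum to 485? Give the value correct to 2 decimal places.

173.21 K

Let K be the kelvin reading. The Rankine reading is R = 1.8·K.
Require K + R = 485: (2.8)·K = 485.
K = (485) / (2.8) = 173.21.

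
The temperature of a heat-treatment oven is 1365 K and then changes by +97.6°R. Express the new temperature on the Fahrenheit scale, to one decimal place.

Initial temperature in Celsius: 1365 - 273.15 = 1091.8500°C.
The 97.6°R change is an interval, so only the factor 5/9 applies: +97.6 × 5/9 = +54.2222°C.
Final Celsius temperature: 1091.8500 + 54.2222 = 1146.0722°C.
In Fahrenheit: 1146.0722 × 1.8 + 32 = 2094.9°F.

2094.9°F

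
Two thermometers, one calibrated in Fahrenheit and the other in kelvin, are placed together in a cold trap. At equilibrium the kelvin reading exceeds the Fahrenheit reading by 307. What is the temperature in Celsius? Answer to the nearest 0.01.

Let x be the Fahrenheit reading; then the kelvin reading is 5/9·x + 255.372.
(5/9·x + 255.372) - x = 307  ⇒  (-4/9)·x = 51.6278  ⇒  x = -116.1625°F.
In Celsius: (-116.1625 - 32) × 5/9 = -82.31°C.

-82.31°C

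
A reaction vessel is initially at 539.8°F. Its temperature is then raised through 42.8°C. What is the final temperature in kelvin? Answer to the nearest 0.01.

598.06 K

Initial temperature in Celsius: (539.8 - 32) × 5/9 = 282.1111°C.
Final Celsius temperature: 282.1111 + 42.8000 = 324.9111°C.
In kelvin: 324.9111 + 273.15 = 598.06 K.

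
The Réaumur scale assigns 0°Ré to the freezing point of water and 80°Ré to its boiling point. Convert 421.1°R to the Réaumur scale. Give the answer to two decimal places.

First in Celsius: (421.1 - 491.67) × 5/9 = -39.2056°C.
Linearly onto the Réaumur scale: 0 + (-39.2056 / 100) × (80 - 0) = -31.36°Ré.

-31.36°Ré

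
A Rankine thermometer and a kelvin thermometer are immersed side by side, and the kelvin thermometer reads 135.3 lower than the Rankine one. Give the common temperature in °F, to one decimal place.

-155.2°F

Let x be the Rankine reading; then the kelvin reading is 5/9·x.
(5/9·x) - x = -135.3  ⇒  (-4/9)·x = -135.3  ⇒  x = 304.4250°R.
In Celsius: (304.425 - 491.67) × 5/9 = -104.0250°C.
In Fahrenheit: -104.0250 × 1.8 + 32 = -155.2°F.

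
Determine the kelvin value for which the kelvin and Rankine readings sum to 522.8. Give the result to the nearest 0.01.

186.71 K

Let K be the kelvin reading. The Rankine reading is R = 1.8·K.
Require K + R = 522.8: (2.8)·K = 522.8.
K = (522.8) / (2.8) = 186.71.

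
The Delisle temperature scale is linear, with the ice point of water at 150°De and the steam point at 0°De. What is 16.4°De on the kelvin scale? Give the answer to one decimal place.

362.2 K

Linear interpolation between the fixed points: C = (16.4 - 150) × 100 / (0 - 150) = 89.0667°C.
Then 89.0667 + 273.15 = 362.2 K.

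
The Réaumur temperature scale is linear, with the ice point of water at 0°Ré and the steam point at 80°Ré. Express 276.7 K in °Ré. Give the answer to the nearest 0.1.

First in Celsius: 276.7 - 273.15 = 3.5500°C.
Linearly onto the Réaumur scale: 0 + (3.5500 / 100) × (80 - 0) = 2.8°Ré.

2.8°Ré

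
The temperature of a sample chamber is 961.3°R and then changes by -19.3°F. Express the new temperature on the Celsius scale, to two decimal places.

Initial temperature in Celsius: (961.3 - 491.67) × 5/9 = 260.9056°C.
The 19.3°F change is an interval, so only the factor 5/9 applies: -19.3 × 5/9 = -10.7222°C.
Final Celsius temperature: 260.9056 - 10.7222 = 250.1833°C.

250.18°C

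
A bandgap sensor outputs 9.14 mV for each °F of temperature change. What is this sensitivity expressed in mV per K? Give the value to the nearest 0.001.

The quantity depends on a temperature interval, so only the ratio of degree sizes applies; the offset between the scales is irrelevant.
A change of 1 K is a change of 1.8°F, so per K the value is 9.14 × 1.8 = 16.452.

16.452 mV per K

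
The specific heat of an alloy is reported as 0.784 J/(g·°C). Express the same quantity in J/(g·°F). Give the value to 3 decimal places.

0.436 J/(g·°F)

Since only a temperature interval is involved, the additive offset between the scales drops out.
A change of 1°F is a change of 5/9°C, so per °F the value is 0.784 × 5/9 = 0.436.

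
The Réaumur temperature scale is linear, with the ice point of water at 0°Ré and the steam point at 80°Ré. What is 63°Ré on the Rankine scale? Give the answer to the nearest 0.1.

Linear interpolation between the fixed points: C = (63 - 0) × 100 / (80 - 0) = 78.7500°C.
Then 78.7500 × 1.8 + 491.67 = 633.4°R.

633.4°R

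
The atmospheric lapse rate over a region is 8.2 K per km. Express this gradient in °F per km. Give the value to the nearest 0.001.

Since only a temperature interval is involved, the additive offset between the scales drops out.
A change of 1 K is a change of 1.8°F, so 8.2 × 1.8 = 14.760.

14.760 °F/km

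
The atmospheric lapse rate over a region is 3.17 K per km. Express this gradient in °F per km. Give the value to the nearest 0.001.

5.706 °F/km

Since only a temperature interval is involved, the additive offset between the scales drops out.
A change of 1 K is a change of 1.8°F, so 3.17 × 1.8 = 5.706.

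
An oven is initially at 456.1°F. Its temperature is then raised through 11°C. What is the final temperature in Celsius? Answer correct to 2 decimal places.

246.61°C

Initial temperature in Celsius: (456.1 - 32) × 5/9 = 235.6111°C.
Final Celsius temperature: 235.6111 + 11.0000 = 246.6111°C.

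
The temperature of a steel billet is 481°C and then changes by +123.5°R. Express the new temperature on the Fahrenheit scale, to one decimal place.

1021.3°F

The 123.5°R change is an interval, so only the factor 5/9 applies: +123.5 × 5/9 = +68.6111°C.
Final Celsius temperature: 481.0000 + 68.6111 = 549.6111°C.
In Fahrenheit: 549.6111 × 1.8 + 32 = 1021.3°F.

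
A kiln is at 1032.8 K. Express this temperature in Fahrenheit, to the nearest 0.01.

In Celsius: 1032.8 - 273.15 = 759.6500°C.
In Fahrenheit: 759.6500 × 1.8 + 32 = 1399.37°F.

1399.37°F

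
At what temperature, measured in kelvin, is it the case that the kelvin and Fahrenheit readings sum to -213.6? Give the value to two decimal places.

87.88 K

Let K be the kelvin reading. The Fahrenheit reading is F = 1.8·K - 459.67.
Require K + F = -213.6: (2.8)·K - 459.67 = -213.6.
K = (-213.6 + 459.67) / (2.8) = 87.88.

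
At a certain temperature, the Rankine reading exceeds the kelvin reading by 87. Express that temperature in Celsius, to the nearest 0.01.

-164.40°C

Let x be the kelvin reading; then the Rankine reading is 1.8·x.
(1.8·x) - x = 87  ⇒  (0.8)·x = 87  ⇒  x = 108.7500 K.
In Celsius: 108.75 - 273.15 = -164.40°C.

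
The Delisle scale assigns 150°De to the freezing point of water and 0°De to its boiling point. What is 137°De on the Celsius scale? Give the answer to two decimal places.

Linear interpolation between the fixed points: C = (137 - 150) × 100 / (0 - 150) = 8.6667°C.

8.67°C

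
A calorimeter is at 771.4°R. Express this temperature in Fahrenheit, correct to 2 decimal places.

311.73°F

In Celsius: (771.4 - 491.67) × 5/9 = 155.4056°C.
In Fahrenheit: 155.4056 × 1.8 + 32 = 311.73°F.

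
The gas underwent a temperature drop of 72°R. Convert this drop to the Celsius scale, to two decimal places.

40.00°C

An interval of 1°R corresponds to 5/9°C.
72 × 5/9 = 40.00.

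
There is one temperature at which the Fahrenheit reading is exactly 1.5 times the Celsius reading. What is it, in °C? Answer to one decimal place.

Let C be the Celsius reading. The Fahrenheit reading is F = 1.8·C + 32.
Require F = 1.5·C: 1.8·C + 32 = 1.5·C.
(0.3)·C = -32  ⇒  C = -106.7.

-106.7°C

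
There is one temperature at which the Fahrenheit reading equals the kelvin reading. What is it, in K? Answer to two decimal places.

Let K be the kelvin reading. The Fahrenheit reading is F = 1.8·K - 459.67.
Set F = K: 1.8·K - 459.67 = K.
(0.8)·K = 459.67  ⇒  K = 574.59.

574.59 K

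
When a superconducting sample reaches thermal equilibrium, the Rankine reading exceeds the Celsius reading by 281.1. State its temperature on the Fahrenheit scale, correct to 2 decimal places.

-441.78°F

Let x be the Rankine reading; then the Celsius reading is 5/9·x - 273.15.
(5/9·x - 273.15) - x = -281.1  ⇒  (-4/9)·x = -7.95  ⇒  x = 17.8875°R.
In Celsius: (17.8875 - 491.67) × 5/9 = -263.2125°C.
In Fahrenheit: -263.2125 × 1.8 + 32 = -441.78°F.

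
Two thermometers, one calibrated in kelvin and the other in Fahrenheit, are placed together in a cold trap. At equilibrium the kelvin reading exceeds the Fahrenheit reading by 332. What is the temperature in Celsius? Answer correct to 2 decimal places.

Let x be the kelvin reading; then the Fahrenheit reading is 1.8·x - 459.67.
(1.8·x - 459.67) - x = -332  ⇒  (0.8)·x = 127.67  ⇒  x = 159.5875 K.
In Celsius: 159.5875 - 273.15 = -113.56°C.

-113.56°C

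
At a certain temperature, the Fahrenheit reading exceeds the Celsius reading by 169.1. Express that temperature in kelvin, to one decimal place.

Let x be the Celsius reading; then the Fahrenheit reading is 1.8·x + 32.
(1.8·x + 32) - x = 169.1  ⇒  (0.8)·x = 137.1  ⇒  x = 171.3750°C.
In kelvin: 171.3750 + 273.15 = 444.5 K.

444.5 K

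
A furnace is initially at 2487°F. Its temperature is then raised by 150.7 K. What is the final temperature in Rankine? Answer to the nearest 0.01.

3217.93°R

Initial temperature in Celsius: (2487 - 32) × 5/9 = 1363.8889°C.
The 150.7 K change is an interval; Kelvin and Celsius degrees are the same size, so ΔC = +150.7°C.
Final Celsius temperature: 1363.8889 + 150.7000 = 1514.5889°C.
In Rankine: 1514.5889 × 1.8 + 491.67 = 3217.93°R.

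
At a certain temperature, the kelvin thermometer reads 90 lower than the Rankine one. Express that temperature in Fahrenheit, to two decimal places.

Let x be the Rankine reading; then the kelvin reading is 5/9·x.
(5/9·x) - x = -90  ⇒  (-4/9)·x = -90  ⇒  x = 202.5000°R.
In Celsius: (202.5 - 491.67) × 5/9 = -160.6500°C.
In Fahrenheit: -160.6500 × 1.8 + 32 = -257.17°F.

-257.17°F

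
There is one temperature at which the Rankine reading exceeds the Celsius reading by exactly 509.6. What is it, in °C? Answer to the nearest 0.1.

Let C be the Celsius reading. The Rankine reading is R = 1.8·C + 491.67.
Require R - C = 509.6: (0.8)·C + 491.67 = 509.6.
C = (509.6 - 491.67) / (0.8) = 22.4.

22.4°C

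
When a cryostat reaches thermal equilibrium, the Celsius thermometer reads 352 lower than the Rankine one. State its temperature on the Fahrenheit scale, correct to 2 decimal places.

-282.26°F

Let x be the Rankine reading; then the Celsius reading is 5/9·x - 273.15.
(5/9·x - 273.15) - x = -352  ⇒  (-4/9)·x = -78.85  ⇒  x = 177.4125°R.
In Celsius: (177.4125 - 491.67) × 5/9 = -174.5875°C.
In Fahrenheit: -174.5875 × 1.8 + 32 = -282.26°F.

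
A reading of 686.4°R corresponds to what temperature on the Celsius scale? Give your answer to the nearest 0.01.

108.18°C

In Celsius: (686.4 - 491.67) × 5/9 = 108.1833°C.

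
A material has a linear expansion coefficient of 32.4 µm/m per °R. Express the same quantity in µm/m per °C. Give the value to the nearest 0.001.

58.320 µm/m per °C

The quantity depends on a temperature interval, so only the ratio of degree sizes applies; the offset between the scales is irrelevant.
A change of 1°C is a change of 1.8°R, so per °C the value is 32.4 × 1.8 = 58.320.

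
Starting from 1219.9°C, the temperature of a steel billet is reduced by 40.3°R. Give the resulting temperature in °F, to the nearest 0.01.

2187.52°F

The 40.3°R change is an interval, so only the factor 5/9 applies: -40.3 × 5/9 = -22.3889°C.
Final Celsius temperature: 1219.9000 - 22.3889 = 1197.5111°C.
In Fahrenheit: 1197.5111 × 1.8 + 32 = 2187.52°F.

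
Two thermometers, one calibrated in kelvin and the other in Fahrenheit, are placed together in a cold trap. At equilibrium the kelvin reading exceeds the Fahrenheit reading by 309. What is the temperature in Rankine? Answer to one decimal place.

Let x be the kelvin reading; then the Fahrenheit reading is 1.8·x - 459.67.
(1.8·x - 459.67) - x = -309  ⇒  (0.8)·x = 150.67  ⇒  x = 188.3375 K.
In Celsius: 188.3375 - 273.15 = -84.8125°C.
In Rankine: -84.8125 × 1.8 + 491.67 = 339.0°R.

339.0°R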